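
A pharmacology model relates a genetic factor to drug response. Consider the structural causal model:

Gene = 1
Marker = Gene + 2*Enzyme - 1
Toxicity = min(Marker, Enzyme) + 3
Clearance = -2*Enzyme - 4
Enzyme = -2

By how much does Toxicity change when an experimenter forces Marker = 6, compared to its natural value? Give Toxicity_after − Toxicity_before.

The intervention breaks the incoming arrows to Marker: Marker = Gene + 2*Enzyme - 1 no longer applies, and Marker = 6.
Toxicity = min(Marker, Enzyme) + 3  [with Marker=6, Enzyme=-2]  = 1
Without intervention: Marker = Gene + 2*Enzyme - 1  [with Gene=1, Enzyme=-2]  = -4; Toxicity = min(Marker, Enzyme) + 3  [with Marker=-4, Enzyme=-2]  = -1.
Change = 1 − (-1) = 2.

2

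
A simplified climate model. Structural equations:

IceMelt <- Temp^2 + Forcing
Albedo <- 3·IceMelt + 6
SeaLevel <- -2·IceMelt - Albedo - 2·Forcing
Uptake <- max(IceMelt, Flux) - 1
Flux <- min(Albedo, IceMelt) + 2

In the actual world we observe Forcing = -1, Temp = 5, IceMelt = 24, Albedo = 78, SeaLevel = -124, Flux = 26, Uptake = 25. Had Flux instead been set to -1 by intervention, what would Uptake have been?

23

Intervening sets Flux = -1 and removes its equation (Flux <- min(Albedo, IceMelt) + 2).
IceMelt = Temp^2 + Forcing  [with Temp=5, Forcing=-1]  = 24
Uptake = max(IceMelt, Flux) - 1  [with IceMelt=24, Flux=-1]  = 23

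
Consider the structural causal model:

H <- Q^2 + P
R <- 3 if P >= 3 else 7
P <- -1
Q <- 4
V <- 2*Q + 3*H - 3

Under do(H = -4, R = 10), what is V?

-7

The joint intervention fixes H = -4, R = 10, removing each variable's own equation.
V = 2*Q + 3*H - 3  [with Q=4, H=-4]  = -7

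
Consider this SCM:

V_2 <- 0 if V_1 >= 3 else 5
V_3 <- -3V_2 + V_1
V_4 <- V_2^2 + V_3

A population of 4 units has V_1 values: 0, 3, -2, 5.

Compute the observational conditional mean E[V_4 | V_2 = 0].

E[V_4|V_2=0] averages over only the 2 units with V_2=0 (V_1 = 3, 5): V_4 = 3, 5, mean 4.

4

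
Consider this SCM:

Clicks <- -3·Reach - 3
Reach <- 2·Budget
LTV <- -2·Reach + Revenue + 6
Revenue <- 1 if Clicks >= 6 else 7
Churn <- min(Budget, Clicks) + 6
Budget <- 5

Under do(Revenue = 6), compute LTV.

The intervention breaks the incoming arrows to Revenue: Revenue <- 1 if Clicks >= 6 else 7 no longer applies, and Revenue = 6.
Reach = 2·Budget  [with Budget=5]  = 10
LTV = -2·Reach + Revenue + 6  [with Reach=10, Revenue=6]  = -8

-8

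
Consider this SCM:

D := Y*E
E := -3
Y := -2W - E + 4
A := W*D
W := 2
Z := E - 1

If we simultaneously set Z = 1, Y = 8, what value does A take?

-48

Under do(Z = 1, Y = 8), each intervened variable's structural equation is replaced by its fixed value.
D = Y*E  [with Y=8, E=-3]  = -24
A = W*D  [with W=2, D=-24]  = -48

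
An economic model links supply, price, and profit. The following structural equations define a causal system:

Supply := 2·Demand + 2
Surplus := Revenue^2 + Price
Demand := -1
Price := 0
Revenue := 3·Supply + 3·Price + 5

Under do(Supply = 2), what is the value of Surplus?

121

do(Supply=2) replaces the equation Supply := 2·Demand + 2 with the constant Supply = 2.
Revenue = 3·Supply + 3·Price + 5  [with Supply=2, Price=0]  = 11
Surplus = Revenue^2 + Price  [with Revenue=11, Price=0]  = 121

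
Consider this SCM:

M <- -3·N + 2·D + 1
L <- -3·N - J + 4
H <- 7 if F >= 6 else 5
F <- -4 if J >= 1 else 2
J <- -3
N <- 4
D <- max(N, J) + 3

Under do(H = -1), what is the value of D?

do(H=-1) replaces the equation H <- 7 if F >= 6 else 5 with the constant H = -1.
No directed path runs from H to D, so D keeps its natural value.
D = max(N, J) + 3  [with N=4, J=-3]  = 7

7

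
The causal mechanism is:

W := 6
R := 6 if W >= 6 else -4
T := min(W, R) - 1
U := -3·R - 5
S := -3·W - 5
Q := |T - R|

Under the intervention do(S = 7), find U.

-23

The intervention breaks the incoming arrows to S: S := -3·W - 5 no longer applies, and S = 7.
Since U is not a descendant of the intervened variable, it is unaffected.
R = 6 if W >= 6 else -4  [with W=6]  = 6
U = -3·R - 5  [with R=6]  = -23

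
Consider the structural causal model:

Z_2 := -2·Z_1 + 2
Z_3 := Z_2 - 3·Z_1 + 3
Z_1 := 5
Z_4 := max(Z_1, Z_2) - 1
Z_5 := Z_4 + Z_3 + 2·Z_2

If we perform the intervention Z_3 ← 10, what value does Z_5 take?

do(Z_3=10) replaces the equation Z_3 := Z_2 - 3·Z_1 + 3 with the constant Z_3 = 10.
Z_2 = -2·Z_1 + 2  [with Z_1=5]  = -8
Z_4 = max(Z_1, Z_2) - 1  [with Z_1=5, Z_2=-8]  = 4
Z_5 = Z_4 + Z_3 + 2·Z_2  [with Z_4=4, Z_3=10, Z_2=-8]  = -2

-2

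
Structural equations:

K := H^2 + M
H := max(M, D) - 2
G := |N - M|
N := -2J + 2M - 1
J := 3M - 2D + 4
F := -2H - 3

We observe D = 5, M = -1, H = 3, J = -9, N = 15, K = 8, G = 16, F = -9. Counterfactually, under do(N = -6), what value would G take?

5

Under do(N=-6), the mechanism N := -2J + 2M - 1 is discarded; N is fixed at -6.
G = |N - M|  [with N=-6, M=-1]  = 5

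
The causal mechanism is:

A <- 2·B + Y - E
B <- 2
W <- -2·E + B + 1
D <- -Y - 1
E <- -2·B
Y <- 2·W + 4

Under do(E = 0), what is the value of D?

Under do(E=0), the mechanism E <- -2·B is discarded; E is fixed at 0.
W = -2·E + B + 1  [with E=0, B=2]  = 3
Y = 2·W + 4  [with W=3]  = 10
D = -Y - 1  [with Y=10]  = -11

-11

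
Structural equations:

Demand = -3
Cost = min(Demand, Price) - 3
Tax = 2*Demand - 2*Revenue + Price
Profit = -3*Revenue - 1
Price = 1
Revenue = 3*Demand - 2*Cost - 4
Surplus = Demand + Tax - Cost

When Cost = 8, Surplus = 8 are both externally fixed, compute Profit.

Under do(Cost = 8, Surplus = 8), each intervened variable's structural equation is replaced by its fixed value.
Revenue = 3*Demand - 2*Cost - 4  [with Demand=-3, Cost=8]  = -29
Profit = -3*Revenue - 1  [with Revenue=-29]  = 86

86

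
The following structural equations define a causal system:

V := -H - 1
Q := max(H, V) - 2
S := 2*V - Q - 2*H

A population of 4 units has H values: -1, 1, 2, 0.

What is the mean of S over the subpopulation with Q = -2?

E[S|Q=-2] averages over only the 2 units with Q=-2 (H = -1, 0): S = 4, 0, mean 2.

2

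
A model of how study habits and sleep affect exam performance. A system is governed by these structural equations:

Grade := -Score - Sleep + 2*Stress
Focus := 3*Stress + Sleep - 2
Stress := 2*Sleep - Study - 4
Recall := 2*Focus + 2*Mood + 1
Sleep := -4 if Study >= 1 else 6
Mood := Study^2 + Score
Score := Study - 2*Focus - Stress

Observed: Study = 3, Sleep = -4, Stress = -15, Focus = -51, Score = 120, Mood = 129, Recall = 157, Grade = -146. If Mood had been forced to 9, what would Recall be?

-83

Intervening sets Mood = 9 and removes its equation (Mood := Study^2 + Score).
Sleep = -4 if Study >= 1 else 6  [with Study=3]  = -4
Stress = 2*Sleep - Study - 4  [with Sleep=-4, Study=3]  = -15
Focus = 3*Stress + Sleep - 2  [with Stress=-15, Sleep=-4]  = -51
Recall = 2*Focus + 2*Mood + 1  [with Focus=-51, Mood=9]  = -83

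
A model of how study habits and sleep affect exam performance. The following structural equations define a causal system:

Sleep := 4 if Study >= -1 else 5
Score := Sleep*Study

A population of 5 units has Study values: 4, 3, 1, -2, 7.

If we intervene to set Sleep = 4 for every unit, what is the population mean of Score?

Under do(Sleep=4), Sleep's equation is replaced by Sleep=4 for every unit. Per-unit Score: 16, 12, 4, -8, 28. Mean = 10.4.

10.4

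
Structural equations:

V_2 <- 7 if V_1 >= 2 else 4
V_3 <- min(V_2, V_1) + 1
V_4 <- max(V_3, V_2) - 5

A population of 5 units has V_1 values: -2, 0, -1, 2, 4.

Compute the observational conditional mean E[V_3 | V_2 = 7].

Conditioning on V_2=7 selects the 2 unit(s) with V_1 ∈ {2, 4}. Their V_3 values: 3, 5. Mean = 4.

4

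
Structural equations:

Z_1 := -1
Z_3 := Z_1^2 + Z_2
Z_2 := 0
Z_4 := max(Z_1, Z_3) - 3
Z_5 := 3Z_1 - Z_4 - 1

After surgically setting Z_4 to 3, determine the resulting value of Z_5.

Intervening sets Z_4 = 3 and removes its equation (Z_4 := max(Z_1, Z_3) - 3).
Z_5 = 3Z_1 - Z_4 - 1  [with Z_1=-1, Z_4=3]  = -7

-7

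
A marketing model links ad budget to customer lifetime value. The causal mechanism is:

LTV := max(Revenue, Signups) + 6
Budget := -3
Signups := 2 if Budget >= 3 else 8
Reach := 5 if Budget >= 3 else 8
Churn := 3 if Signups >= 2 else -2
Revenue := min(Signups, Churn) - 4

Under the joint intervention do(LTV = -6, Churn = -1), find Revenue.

-5

Setting LTV = -6, Churn = -1 by intervention discards those variables' equations.
Signups = 2 if Budget >= 3 else 8  [with Budget=-3]  = 8
Revenue = min(Signups, Churn) - 4  [with Signups=8, Churn=-1]  = -5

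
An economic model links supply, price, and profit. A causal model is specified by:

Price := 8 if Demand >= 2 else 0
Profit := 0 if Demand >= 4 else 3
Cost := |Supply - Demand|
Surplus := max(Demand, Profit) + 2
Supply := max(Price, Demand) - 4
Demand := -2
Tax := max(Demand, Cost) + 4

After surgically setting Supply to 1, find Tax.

do(Supply=1) replaces the equation Supply := max(Price, Demand) - 4 with the constant Supply = 1.
Cost = |Supply - Demand|  [with Supply=1, Demand=-2]  = 3
Tax = max(Demand, Cost) + 4  [with Demand=-2, Cost=3]  = 7

7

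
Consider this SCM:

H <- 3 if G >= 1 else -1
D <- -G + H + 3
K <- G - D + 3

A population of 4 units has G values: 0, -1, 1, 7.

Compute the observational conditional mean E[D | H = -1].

E[D|H=-1] averages over only the 2 units with H=-1 (G = 0, -1): D = 2, 3, mean 2.5.

2.5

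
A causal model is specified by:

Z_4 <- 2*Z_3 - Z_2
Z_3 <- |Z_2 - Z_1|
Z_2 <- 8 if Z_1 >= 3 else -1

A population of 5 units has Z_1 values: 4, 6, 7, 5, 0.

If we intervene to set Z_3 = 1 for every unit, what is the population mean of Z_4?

-4.2

The intervention sets Z_3=1 in all 5 units regardless of Z_1. Recomputing Z_4 per unit gives -6, -6, -6, -6, 3; average -4.2.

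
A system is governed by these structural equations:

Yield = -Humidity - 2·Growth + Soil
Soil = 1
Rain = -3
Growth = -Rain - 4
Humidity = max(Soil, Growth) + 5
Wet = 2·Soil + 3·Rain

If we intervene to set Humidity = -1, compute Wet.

do(Humidity=-1) replaces the equation Humidity = max(Soil, Growth) + 5 with the constant Humidity = -1.
Wet is not downstream of the intervention, so its value is determined by the original equations.
Wet = 2·Soil + 3·Rain  [with Soil=1, Rain=-3]  = -7

-7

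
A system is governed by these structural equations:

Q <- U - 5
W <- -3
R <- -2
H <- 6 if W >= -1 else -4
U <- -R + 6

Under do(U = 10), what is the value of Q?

do(U=10) replaces the equation U <- -R + 6 with the constant U = 10.
Q = U - 5  [with U=10]  = 5

5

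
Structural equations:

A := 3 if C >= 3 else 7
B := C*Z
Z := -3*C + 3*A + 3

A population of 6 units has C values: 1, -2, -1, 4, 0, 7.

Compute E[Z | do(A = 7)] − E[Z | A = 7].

Under do(A=7), A's equation is replaced by A=7 for every unit. Per-unit Z: 21, 30, 27, 12, 24, 3. Mean = 19.5.
Observing A=7 restricts to units where A's equation naturally yields 7: C ∈ {1, -2, -1, 0}. In that subpopulation Z = 21, 30, 27, 24, mean 25.5.
Difference = 19.5 − 25.5 = -6.

-6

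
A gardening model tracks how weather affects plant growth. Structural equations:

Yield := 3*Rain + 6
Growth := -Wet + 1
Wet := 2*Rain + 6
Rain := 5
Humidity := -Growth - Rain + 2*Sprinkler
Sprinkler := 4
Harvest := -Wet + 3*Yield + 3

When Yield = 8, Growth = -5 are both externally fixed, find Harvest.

11

Under do(Yield = 8, Growth = -5), each intervened variable's structural equation is replaced by its fixed value.
Wet = 2*Rain + 6  [with Rain=5]  = 16
Harvest = -Wet + 3*Yield + 3  [with Wet=16, Yield=8]  = 11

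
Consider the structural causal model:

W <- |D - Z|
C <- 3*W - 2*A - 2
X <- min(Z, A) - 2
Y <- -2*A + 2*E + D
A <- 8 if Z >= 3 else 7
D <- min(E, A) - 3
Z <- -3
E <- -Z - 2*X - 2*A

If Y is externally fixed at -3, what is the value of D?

-4

do(Y=-3) replaces the equation Y <- -2*A + 2*E + D with the constant Y = -3.
Since D is not a descendant of the intervened variable, it is unaffected.
A = 8 if Z >= 3 else 7  [with Z=-3]  = 7
X = min(Z, A) - 2  [with Z=-3, A=7]  = -5
E = -Z - 2*X - 2*A  [with Z=-3, X=-5, A=7]  = -1
D = min(E, A) - 3  [with E=-1, A=7]  = -4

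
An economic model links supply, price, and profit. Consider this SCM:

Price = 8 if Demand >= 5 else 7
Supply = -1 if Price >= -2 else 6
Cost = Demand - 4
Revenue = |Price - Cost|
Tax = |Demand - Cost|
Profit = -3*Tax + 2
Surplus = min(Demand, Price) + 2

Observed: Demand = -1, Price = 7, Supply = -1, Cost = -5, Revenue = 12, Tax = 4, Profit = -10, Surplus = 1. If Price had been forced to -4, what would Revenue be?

do(Price=-4) replaces the equation Price = 8 if Demand >= 5 else 7 with the constant Price = -4.
Cost = Demand - 4  [with Demand=-1]  = -5
Revenue = |Price - Cost|  [with Price=-4, Cost=-5]  = 1

1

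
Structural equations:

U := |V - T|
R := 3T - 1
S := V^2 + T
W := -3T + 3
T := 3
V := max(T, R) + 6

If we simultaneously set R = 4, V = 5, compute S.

28

Setting R = 4, V = 5 by intervention discards those variables' equations.
S = V^2 + T  [with V=5, T=3]  = 28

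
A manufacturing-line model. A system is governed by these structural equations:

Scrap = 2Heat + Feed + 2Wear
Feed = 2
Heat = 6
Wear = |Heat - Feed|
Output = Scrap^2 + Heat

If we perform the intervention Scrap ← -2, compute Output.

Intervening sets Scrap = -2 and removes its equation (Scrap = 2Heat + Feed + 2Wear).
Output = Scrap^2 + Heat  [with Scrap=-2, Heat=6]  = 10

10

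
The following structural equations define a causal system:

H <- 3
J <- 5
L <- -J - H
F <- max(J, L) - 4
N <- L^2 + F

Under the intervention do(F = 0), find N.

64

Intervening sets F = 0 and removes its equation (F <- max(J, L) - 4).
L = -J - H  [with J=5, H=3]  = -8
N = L^2 + F  [with L=-8, F=0]  = 64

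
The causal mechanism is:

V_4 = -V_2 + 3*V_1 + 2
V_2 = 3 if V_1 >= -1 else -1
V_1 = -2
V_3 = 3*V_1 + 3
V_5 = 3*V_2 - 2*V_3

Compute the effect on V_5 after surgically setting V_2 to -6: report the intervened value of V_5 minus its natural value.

do(V_2=-6) replaces the equation V_2 = 3 if V_1 >= -1 else -1 with the constant V_2 = -6.
V_3 = 3*V_1 + 3  [with V_1=-2]  = -3
V_5 = 3*V_2 - 2*V_3  [with V_2=-6, V_3=-3]  = -12
Without intervention: V_2 = 3 if V_1 >= -1 else -1  [with V_1=-2]  = -1; V_3 = 3*V_1 + 3  [with V_1=-2]  = -3; V_5 = 3*V_2 - 2*V_3  [with V_2=-1, V_3=-3]  = 3.
Change = -12 − 3 = -15.

-15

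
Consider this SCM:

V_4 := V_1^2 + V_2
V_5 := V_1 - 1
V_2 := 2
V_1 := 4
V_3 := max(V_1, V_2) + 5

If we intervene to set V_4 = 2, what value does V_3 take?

9

Under do(V_4=2), the mechanism V_4 := V_1^2 + V_2 is discarded; V_4 is fixed at 2.
Since V_3 is not a descendant of the intervened variable, it is unaffected.
V_3 = max(V_1, V_2) + 5  [with V_1=4, V_2=2]  = 9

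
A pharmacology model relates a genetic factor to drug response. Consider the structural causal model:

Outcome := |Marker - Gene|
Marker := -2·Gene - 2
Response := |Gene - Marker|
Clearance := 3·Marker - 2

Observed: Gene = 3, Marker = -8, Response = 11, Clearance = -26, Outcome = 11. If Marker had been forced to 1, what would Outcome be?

do(Marker=1) replaces the equation Marker := -2·Gene - 2 with the constant Marker = 1.
Outcome = |Marker - Gene|  [with Marker=1, Gene=3]  = 2

2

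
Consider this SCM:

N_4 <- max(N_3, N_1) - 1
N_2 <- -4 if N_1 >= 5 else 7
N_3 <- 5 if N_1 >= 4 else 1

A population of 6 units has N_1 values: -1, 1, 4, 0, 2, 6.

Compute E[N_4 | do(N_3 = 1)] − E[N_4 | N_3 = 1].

1.25

The intervention sets N_3=1 in all 6 units regardless of N_1. Recomputing N_4 per unit gives 0, 0, 3, 0, 1, 5; average 1.5.
Observing N_3=1 restricts to units where N_3's equation naturally yields 1: N_1 ∈ {-1, 1, 0, 2}. In that subpopulation N_4 = 0, 0, 0, 1, mean 0.25.
Difference = 1.5 − 0.25 = 1.25.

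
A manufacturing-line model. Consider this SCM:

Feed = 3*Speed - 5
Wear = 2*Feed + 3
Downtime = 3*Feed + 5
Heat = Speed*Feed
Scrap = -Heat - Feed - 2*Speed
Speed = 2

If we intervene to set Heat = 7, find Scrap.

-12

do(Heat=7) replaces the equation Heat = Speed*Feed with the constant Heat = 7.
Feed = 3*Speed - 5  [with Speed=2]  = 1
Scrap = -Heat - Feed - 2*Speed  [with Heat=7, Feed=1, Speed=2]  = -12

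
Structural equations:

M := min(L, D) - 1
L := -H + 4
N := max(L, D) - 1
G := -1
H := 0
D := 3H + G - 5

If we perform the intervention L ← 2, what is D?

Under do(L=2), the mechanism L := -H + 4 is discarded; L is fixed at 2.
Since D is not a descendant of the intervened variable, it is unaffected.
D = 3H + G - 5  [with H=0, G=-1]  = -6

-6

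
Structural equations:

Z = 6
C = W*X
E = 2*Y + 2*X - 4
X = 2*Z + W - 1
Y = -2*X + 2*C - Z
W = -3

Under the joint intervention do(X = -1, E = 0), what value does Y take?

The joint intervention fixes X = -1, E = 0, removing each variable's own equation.
C = W*X  [with W=-3, X=-1]  = 3
Y = -2*X + 2*C - Z  [with X=-1, C=3, Z=6]  = 2

2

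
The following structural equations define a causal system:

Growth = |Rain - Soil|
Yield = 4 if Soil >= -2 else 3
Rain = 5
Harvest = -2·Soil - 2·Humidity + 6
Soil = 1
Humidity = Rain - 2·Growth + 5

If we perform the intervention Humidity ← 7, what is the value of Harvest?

-10

Under do(Humidity=7), the mechanism Humidity = Rain - 2·Growth + 5 is discarded; Humidity is fixed at 7.
Harvest = -2·Soil - 2·Humidity + 6  [with Soil=1, Humidity=7]  = -10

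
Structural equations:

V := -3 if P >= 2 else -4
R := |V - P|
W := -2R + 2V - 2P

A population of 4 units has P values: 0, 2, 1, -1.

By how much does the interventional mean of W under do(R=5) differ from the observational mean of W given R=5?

do(R=5) breaks R's dependence on P. With R=5 fixed, W across the units is -18, -20, -20, -16, mean -18.5.
E[W|R=5] averages over only the 2 units with R=5 (P = 2, 1): W = -20, -20, mean -20.
Difference = -18.5 − (-20) = 1.5.

1.5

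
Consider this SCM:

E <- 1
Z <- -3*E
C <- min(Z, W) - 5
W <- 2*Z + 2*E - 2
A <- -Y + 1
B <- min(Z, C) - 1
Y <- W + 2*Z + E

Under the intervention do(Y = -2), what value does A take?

3

Under do(Y=-2), the mechanism Y <- W + 2*Z + E is discarded; Y is fixed at -2.
A = -Y + 1  [with Y=-2]  = 3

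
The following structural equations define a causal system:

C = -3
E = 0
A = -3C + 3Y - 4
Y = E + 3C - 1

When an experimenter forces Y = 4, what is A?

17

The intervention breaks the incoming arrows to Y: Y = E + 3C - 1 no longer applies, and Y = 4.
A = -3C + 3Y - 4  [with C=-3, Y=4]  = 17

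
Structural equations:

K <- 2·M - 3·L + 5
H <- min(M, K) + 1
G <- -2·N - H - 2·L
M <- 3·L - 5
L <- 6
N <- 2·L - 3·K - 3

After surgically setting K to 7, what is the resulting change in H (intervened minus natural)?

The intervention breaks the incoming arrows to K: K <- 2·M - 3·L + 5 no longer applies, and K = 7.
M = 3·L - 5  [with L=6]  = 13
H = min(M, K) + 1  [with M=13, K=7]  = 8
Without intervention: M = 3·L - 5  [with L=6]  = 13; K = 2·M - 3·L + 5  [with M=13, L=6]  = 13; H = min(M, K) + 1  [with M=13, K=13]  = 14.
Change = 8 − 14 = -6.

-6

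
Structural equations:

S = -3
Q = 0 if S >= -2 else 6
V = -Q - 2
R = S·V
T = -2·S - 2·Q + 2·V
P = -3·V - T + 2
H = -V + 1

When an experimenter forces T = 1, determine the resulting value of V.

do(T=1) replaces the equation T = -2·S - 2·Q + 2·V with the constant T = 1.
V is not downstream of the intervention, so its value is determined by the original equations.
Q = 0 if S >= -2 else 6  [with S=-3]  = 6
V = -Q - 2  [with Q=6]  = -8

-8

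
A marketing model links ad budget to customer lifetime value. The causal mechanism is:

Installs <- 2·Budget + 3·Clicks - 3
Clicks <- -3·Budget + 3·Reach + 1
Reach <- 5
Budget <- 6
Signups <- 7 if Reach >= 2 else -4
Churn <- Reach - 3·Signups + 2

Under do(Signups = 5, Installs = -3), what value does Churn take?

-8

Setting Signups = 5, Installs = -3 by intervention discards those variables' equations.
Churn = Reach - 3·Signups + 2  [with Reach=5, Signups=5]  = -8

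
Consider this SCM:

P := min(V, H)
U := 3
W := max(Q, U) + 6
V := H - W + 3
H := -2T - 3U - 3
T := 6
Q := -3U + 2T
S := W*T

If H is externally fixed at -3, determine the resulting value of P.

-9

do(H=-3) replaces the equation H := -2T - 3U - 3 with the constant H = -3.
Q = -3U + 2T  [with U=3, T=6]  = 3
W = max(Q, U) + 6  [with Q=3, U=3]  = 9
V = H - W + 3  [with H=-3, W=9]  = -9
P = min(V, H)  [with V=-9, H=-3]  = -9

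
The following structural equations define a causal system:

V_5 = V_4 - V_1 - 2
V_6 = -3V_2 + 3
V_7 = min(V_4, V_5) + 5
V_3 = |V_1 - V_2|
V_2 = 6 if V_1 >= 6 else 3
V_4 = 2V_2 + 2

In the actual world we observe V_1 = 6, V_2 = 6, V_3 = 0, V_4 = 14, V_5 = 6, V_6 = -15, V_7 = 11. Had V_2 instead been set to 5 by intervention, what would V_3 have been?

The intervention breaks the incoming arrows to V_2: V_2 = 6 if V_1 >= 6 else 3 no longer applies, and V_2 = 5.
V_3 = |V_1 - V_2|  [with V_1=6, V_2=5]  = 1

1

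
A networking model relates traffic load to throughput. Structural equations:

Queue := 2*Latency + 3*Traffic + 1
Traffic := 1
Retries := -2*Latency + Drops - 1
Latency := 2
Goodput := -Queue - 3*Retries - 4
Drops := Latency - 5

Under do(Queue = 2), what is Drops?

The intervention breaks the incoming arrows to Queue: Queue := 2*Latency + 3*Traffic + 1 no longer applies, and Queue = 2.
Drops is not downstream of the intervention, so its value is determined by the original equations.
Drops = Latency - 5  [with Latency=2]  = -3

-3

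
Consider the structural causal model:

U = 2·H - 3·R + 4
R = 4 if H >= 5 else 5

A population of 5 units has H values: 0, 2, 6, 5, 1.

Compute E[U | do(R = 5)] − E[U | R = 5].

do(R=5) breaks R's dependence on H. With R=5 fixed, U across the units is -11, -7, 1, -1, -9, mean -5.4.
Conditioning on R=5 selects the 3 unit(s) with H ∈ {0, 2, 1}. Their U values: -11, -7, -9. Mean = -9.
Difference = -5.4 − (-9) = 3.6.

3.6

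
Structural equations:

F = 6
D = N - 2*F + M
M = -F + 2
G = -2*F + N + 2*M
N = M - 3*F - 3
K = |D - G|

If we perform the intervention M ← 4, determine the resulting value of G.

-21

Under do(M=4), the mechanism M = -F + 2 is discarded; M is fixed at 4.
N = M - 3*F - 3  [with M=4, F=6]  = -17
G = -2*F + N + 2*M  [with F=6, N=-17, M=4]  = -21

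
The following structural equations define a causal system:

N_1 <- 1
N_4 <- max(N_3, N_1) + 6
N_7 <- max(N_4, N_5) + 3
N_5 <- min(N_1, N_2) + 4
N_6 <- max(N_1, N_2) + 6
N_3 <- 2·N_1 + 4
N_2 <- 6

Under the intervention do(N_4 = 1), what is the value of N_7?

8

The intervention breaks the incoming arrows to N_4: N_4 <- max(N_3, N_1) + 6 no longer applies, and N_4 = 1.
N_5 = min(N_1, N_2) + 4  [with N_1=1, N_2=6]  = 5
N_7 = max(N_4, N_5) + 3  [with N_4=1, N_5=5]  = 8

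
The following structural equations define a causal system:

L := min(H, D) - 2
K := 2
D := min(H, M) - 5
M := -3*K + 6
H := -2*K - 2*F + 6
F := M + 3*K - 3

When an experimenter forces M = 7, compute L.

Under do(M=7), the mechanism M := -3*K + 6 is discarded; M is fixed at 7.
F = M + 3*K - 3  [with M=7, K=2]  = 10
H = -2*K - 2*F + 6  [with K=2, F=10]  = -18
D = min(H, M) - 5  [with H=-18, M=7]  = -23
L = min(H, D) - 2  [with H=-18, D=-23]  = -25

-25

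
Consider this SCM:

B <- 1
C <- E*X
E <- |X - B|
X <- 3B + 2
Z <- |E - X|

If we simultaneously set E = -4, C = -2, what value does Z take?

9

Setting E = -4, C = -2 by intervention discards those variables' equations.
X = 3B + 2  [with B=1]  = 5
Z = |E - X|  [with E=-4, X=5]  = 9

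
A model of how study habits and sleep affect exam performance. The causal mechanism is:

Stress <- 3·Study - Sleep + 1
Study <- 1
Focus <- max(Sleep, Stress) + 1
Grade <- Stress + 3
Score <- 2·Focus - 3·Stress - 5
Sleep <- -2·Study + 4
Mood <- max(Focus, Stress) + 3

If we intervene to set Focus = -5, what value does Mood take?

5

Under do(Focus=-5), the mechanism Focus <- max(Sleep, Stress) + 1 is discarded; Focus is fixed at -5.
Sleep = -2·Study + 4  [with Study=1]  = 2
Stress = 3·Study - Sleep + 1  [with Study=1, Sleep=2]  = 2
Mood = max(Focus, Stress) + 3  [with Focus=-5, Stress=2]  = 5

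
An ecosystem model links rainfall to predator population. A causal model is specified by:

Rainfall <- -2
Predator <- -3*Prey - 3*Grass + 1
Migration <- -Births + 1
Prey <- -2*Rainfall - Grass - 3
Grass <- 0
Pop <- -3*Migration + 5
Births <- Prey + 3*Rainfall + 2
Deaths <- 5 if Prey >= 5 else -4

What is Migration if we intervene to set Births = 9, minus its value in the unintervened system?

Under do(Births=9), the mechanism Births <- Prey + 3*Rainfall + 2 is discarded; Births is fixed at 9.
Migration = -Births + 1  [with Births=9]  = -8
Without intervention: Prey = -2*Rainfall - Grass - 3  [with Rainfall=-2, Grass=0]  = 1; Births = Prey + 3*Rainfall + 2  [with Prey=1, Rainfall=-2]  = -3; Migration = -Births + 1  [with Births=-3]  = 4.
Change = -8 − 4 = -12.

-12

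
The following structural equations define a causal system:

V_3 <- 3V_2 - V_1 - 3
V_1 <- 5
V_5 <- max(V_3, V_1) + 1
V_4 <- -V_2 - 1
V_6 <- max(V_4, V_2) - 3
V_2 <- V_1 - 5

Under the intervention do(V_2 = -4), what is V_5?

6

do(V_2=-4) replaces the equation V_2 <- V_1 - 5 with the constant V_2 = -4.
V_3 = 3V_2 - V_1 - 3  [with V_2=-4, V_1=5]  = -20
V_5 = max(V_3, V_1) + 1  [with V_3=-20, V_1=5]  = 6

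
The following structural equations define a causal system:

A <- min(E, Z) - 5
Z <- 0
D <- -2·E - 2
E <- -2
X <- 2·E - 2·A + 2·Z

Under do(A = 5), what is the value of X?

-14

The intervention breaks the incoming arrows to A: A <- min(E, Z) - 5 no longer applies, and A = 5.
X = 2·E - 2·A + 2·Z  [with E=-2, A=5, Z=0]  = -14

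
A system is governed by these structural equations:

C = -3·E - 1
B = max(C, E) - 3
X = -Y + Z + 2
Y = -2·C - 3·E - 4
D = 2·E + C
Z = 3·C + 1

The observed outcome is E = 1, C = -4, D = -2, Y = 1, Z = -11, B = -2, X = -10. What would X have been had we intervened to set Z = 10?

11

Under do(Z=10), the mechanism Z = 3·C + 1 is discarded; Z is fixed at 10.
C = -3·E - 1  [with E=1]  = -4
Y = -2·C - 3·E - 4  [with C=-4, E=1]  = 1
X = -Y + Z + 2  [with Y=1, Z=10]  = 11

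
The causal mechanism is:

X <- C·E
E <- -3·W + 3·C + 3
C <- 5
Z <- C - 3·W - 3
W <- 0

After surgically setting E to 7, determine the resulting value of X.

35

do(E=7) replaces the equation E <- -3·W + 3·C + 3 with the constant E = 7.
X = C·E  [with C=5, E=7]  = 35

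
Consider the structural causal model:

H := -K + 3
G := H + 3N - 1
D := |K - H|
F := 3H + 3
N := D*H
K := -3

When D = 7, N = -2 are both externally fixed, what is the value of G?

-1

Setting D = 7, N = -2 by intervention discards those variables' equations.
H = -K + 3  [with K=-3]  = 6
G = H + 3N - 1  [with H=6, N=-2]  = -1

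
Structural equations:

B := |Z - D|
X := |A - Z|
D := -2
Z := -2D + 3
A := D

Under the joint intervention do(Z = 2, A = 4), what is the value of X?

Under do(Z = 2, A = 4), each intervened variable's structural equation is replaced by its fixed value.
X = |A - Z|  [with A=4, Z=2]  = 2

2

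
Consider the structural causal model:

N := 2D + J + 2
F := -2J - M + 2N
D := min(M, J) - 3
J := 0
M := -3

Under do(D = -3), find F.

-5

do(D=-3) replaces the equation D := min(M, J) - 3 with the constant D = -3.
N = 2D + J + 2  [with D=-3, J=0]  = -4
F = -2J - M + 2N  [with J=0, M=-3, N=-4]  = -5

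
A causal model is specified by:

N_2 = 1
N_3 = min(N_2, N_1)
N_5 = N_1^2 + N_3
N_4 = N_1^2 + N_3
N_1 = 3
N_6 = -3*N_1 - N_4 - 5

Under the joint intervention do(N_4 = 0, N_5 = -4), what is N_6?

The joint intervention fixes N_4 = 0, N_5 = -4, removing each variable's own equation.
N_6 = -3*N_1 - N_4 - 5  [with N_1=3, N_4=0]  = -14

-14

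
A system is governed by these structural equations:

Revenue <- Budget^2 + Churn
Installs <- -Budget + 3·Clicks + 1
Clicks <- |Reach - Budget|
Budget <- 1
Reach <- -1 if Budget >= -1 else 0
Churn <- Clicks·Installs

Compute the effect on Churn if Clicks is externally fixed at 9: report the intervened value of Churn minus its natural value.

231

do(Clicks=9) replaces the equation Clicks <- |Reach - Budget| with the constant Clicks = 9.
Installs = -Budget + 3·Clicks + 1  [with Budget=1, Clicks=9]  = 27
Churn = Clicks·Installs  [with Clicks=9, Installs=27]  = 243
Without intervention: Reach = -1 if Budget >= -1 else 0  [with Budget=1]  = -1; Clicks = |Reach - Budget|  [with Reach=-1, Budget=1]  = 2; Installs = -Budget + 3·Clicks + 1  [with Budget=1, Clicks=2]  = 6; Churn = Clicks·Installs  [with Clicks=2, Installs=6]  = 12.
Change = 243 − 12 = 231.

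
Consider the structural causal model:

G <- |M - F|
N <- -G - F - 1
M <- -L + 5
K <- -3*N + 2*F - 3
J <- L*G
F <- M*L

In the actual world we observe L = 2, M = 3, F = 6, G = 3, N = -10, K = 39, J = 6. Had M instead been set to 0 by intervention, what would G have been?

0

Under do(M=0), the mechanism M <- -L + 5 is discarded; M is fixed at 0.
F = M*L  [with M=0, L=2]  = 0
G = |M - F|  [with M=0, F=0]  = 0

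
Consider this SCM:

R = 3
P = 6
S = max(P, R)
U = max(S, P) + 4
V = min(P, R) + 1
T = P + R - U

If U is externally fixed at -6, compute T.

15

Under do(U=-6), the mechanism U = max(S, P) + 4 is discarded; U is fixed at -6.
T = P + R - U  [with P=6, R=3, U=-6]  = 15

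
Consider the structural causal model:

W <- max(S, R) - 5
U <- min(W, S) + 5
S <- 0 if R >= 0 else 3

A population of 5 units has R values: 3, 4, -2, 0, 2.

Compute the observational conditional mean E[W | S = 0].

-2.75

Conditioning on S=0 selects the 4 unit(s) with R ∈ {3, 4, 0, 2}. Their W values: -2, -1, -5, -3. Mean = -2.75.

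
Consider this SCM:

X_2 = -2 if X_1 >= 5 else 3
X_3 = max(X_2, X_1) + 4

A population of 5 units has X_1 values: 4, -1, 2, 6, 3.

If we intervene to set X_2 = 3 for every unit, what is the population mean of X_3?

7.8

The intervention sets X_2=3 in all 5 units regardless of X_1. Recomputing X_3 per unit gives 8, 7, 7, 10, 7; average 7.8.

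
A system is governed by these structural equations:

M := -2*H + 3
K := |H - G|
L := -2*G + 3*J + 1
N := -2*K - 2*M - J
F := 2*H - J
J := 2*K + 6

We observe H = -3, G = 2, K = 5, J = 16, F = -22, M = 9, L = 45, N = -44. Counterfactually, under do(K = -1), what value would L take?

9

The intervention breaks the incoming arrows to K: K := |H - G| no longer applies, and K = -1.
J = 2*K + 6  [with K=-1]  = 4
L = -2*G + 3*J + 1  [with G=2, J=4]  = 9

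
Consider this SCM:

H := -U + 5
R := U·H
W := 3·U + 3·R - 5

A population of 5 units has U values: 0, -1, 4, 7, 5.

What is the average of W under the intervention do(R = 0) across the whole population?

Every unit gets R=0 under the intervention. W values become -5, -8, 7, 16, 10; E[W|do(R=0)] = 4.

4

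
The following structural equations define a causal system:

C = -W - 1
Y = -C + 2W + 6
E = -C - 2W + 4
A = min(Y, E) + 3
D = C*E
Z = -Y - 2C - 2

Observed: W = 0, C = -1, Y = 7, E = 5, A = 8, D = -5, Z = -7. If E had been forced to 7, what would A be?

Intervening sets E = 7 and removes its equation (E = -C - 2W + 4).
C = -W - 1  [with W=0]  = -1
Y = -C + 2W + 6  [with C=-1, W=0]  = 7
A = min(Y, E) + 3  [with Y=7, E=7]  = 10

10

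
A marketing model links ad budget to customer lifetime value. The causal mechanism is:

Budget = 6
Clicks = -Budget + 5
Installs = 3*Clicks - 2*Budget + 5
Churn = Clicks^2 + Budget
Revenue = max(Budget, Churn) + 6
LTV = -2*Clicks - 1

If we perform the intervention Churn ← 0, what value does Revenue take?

Intervening sets Churn = 0 and removes its equation (Churn = Clicks^2 + Budget).
Revenue = max(Budget, Churn) + 6  [with Budget=6, Churn=0]  = 12

12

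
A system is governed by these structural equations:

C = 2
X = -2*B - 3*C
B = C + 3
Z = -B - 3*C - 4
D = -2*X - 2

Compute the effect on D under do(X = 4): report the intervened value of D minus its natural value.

Intervening sets X = 4 and removes its equation (X = -2*B - 3*C).
D = -2*X - 2  [with X=4]  = -10
Without intervention: B = C + 3  [with C=2]  = 5; X = -2*B - 3*C  [with B=5, C=2]  = -16; D = -2*X - 2  [with X=-16]  = 30.
Change = -10 − 30 = -40.

-40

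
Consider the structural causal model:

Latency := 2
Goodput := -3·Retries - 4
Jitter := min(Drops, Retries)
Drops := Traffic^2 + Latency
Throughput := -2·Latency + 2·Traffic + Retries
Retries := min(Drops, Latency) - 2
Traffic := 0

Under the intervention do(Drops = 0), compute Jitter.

-2

do(Drops=0) replaces the equation Drops := Traffic^2 + Latency with the constant Drops = 0.
Retries = min(Drops, Latency) - 2  [with Drops=0, Latency=2]  = -2
Jitter = min(Drops, Retries)  [with Drops=0, Retries=-2]  = -2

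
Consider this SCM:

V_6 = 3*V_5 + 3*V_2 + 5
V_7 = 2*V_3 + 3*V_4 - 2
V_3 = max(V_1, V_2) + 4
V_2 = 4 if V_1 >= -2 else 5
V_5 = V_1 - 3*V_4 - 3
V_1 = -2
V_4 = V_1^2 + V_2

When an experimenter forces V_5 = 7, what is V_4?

The intervention breaks the incoming arrows to V_5: V_5 = V_1 - 3*V_4 - 3 no longer applies, and V_5 = 7.
Since V_4 is not a descendant of the intervened variable, it is unaffected.
V_2 = 4 if V_1 >= -2 else 5  [with V_1=-2]  = 4
V_4 = V_1^2 + V_2  [with V_1=-2, V_2=4]  = 8

8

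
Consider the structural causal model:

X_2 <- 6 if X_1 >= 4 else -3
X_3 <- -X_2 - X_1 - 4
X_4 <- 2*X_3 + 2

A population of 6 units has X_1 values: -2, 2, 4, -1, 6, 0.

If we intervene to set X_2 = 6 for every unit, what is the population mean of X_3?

-11.5

Every unit gets X_2=6 under the intervention. X_3 values become -8, -12, -14, -9, -16, -10; E[X_3|do(X_2=6)] = -11.5.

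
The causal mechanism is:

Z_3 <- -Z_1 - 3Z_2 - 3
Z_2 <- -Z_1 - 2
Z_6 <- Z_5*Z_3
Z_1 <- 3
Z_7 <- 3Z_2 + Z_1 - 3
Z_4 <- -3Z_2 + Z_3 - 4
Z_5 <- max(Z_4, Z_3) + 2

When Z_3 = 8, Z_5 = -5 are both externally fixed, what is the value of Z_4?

The joint intervention fixes Z_3 = 8, Z_5 = -5, removing each variable's own equation.
Z_2 = -Z_1 - 2  [with Z_1=3]  = -5
Z_4 = -3Z_2 + Z_3 - 4  [with Z_2=-5, Z_3=8]  = 19

19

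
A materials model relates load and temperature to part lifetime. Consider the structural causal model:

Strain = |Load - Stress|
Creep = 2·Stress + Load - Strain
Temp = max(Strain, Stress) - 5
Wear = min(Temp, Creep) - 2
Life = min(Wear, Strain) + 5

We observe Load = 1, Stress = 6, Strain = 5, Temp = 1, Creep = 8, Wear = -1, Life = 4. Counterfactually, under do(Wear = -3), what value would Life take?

Intervening sets Wear = -3 and removes its equation (Wear = min(Temp, Creep) - 2).
Strain = |Load - Stress|  [with Load=1, Stress=6]  = 5
Life = min(Wear, Strain) + 5  [with Wear=-3, Strain=5]  = 2

2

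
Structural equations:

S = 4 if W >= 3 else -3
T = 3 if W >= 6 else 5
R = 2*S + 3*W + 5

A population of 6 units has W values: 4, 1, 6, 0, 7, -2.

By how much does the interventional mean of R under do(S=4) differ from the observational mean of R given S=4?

Under do(S=4), S's equation is replaced by S=4 for every unit. Per-unit R: 25, 16, 31, 13, 34, 7. Mean = 21.
E[R|S=4] averages over only the 3 units with S=4 (W = 4, 6, 7): R = 25, 31, 34, mean 30.
Difference = 21 − 30 = -9.

-9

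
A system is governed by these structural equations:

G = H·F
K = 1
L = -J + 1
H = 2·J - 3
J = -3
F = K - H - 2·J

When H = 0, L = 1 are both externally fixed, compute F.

7

The joint intervention fixes H = 0, L = 1, removing each variable's own equation.
F = K - H - 2·J  [with K=1, H=0, J=-3]  = 7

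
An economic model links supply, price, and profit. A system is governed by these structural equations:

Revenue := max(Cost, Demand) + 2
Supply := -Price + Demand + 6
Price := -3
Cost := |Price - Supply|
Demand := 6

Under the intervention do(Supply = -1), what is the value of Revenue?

do(Supply=-1) replaces the equation Supply := -Price + Demand + 6 with the constant Supply = -1.
Cost = |Price - Supply|  [with Price=-3, Supply=-1]  = 2
Revenue = max(Cost, Demand) + 2  [with Cost=2, Demand=6]  = 8

8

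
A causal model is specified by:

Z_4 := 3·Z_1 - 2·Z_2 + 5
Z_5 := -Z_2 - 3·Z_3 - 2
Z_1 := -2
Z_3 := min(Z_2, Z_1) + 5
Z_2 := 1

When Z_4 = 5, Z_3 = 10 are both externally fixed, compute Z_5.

-33

The joint intervention fixes Z_4 = 5, Z_3 = 10, removing each variable's own equation.
Z_5 = -Z_2 - 3·Z_3 - 2  [with Z_2=1, Z_3=10]  = -33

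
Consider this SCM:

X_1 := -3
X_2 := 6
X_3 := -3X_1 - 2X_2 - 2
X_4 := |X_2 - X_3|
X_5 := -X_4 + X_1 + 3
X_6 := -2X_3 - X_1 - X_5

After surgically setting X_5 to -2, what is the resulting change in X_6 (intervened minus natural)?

The intervention breaks the incoming arrows to X_5: X_5 := -X_4 + X_1 + 3 no longer applies, and X_5 = -2.
X_3 = -3X_1 - 2X_2 - 2  [with X_1=-3, X_2=6]  = -5
X_6 = -2X_3 - X_1 - X_5  [with X_3=-5, X_1=-3, X_5=-2]  = 15
Without intervention: X_3 = -3X_1 - 2X_2 - 2  [with X_1=-3, X_2=6]  = -5; X_4 = |X_2 - X_3|  [with X_2=6, X_3=-5]  = 11; X_5 = -X_4 + X_1 + 3  [with X_4=11, X_1=-3]  = -11; X_6 = -2X_3 - X_1 - X_5  [with X_3=-5, X_1=-3, X_5=-11]  = 24.
Change = 15 − 24 = -9.

-9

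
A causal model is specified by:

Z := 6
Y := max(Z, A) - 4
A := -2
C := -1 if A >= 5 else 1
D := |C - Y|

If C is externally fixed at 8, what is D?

6

Intervening sets C = 8 and removes its equation (C := -1 if A >= 5 else 1).
Y = max(Z, A) - 4  [with Z=6, A=-2]  = 2
D = |C - Y|  [with C=8, Y=2]  = 6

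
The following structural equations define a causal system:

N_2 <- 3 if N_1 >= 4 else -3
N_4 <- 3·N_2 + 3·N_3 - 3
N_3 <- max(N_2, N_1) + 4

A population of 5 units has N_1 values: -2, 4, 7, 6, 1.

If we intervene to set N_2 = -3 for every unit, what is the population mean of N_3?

Every unit gets N_2=-3 under the intervention. N_3 values become 2, 8, 11, 10, 5; E[N_3|do(N_2=-3)] = 7.2.

7.2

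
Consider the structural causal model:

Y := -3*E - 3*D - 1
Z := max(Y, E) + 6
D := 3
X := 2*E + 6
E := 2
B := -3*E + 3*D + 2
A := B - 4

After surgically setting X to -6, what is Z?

Under do(X=-6), the mechanism X := 2*E + 6 is discarded; X is fixed at -6.
Since Z is not a descendant of the intervened variable, it is unaffected.
Y = -3*E - 3*D - 1  [with E=2, D=3]  = -16
Z = max(Y, E) + 6  [with Y=-16, E=2]  = 8

8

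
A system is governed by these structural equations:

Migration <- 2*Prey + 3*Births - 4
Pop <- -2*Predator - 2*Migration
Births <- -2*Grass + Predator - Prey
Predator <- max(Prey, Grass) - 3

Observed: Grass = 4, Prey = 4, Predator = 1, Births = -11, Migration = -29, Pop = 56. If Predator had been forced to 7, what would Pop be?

8

The intervention breaks the incoming arrows to Predator: Predator <- max(Prey, Grass) - 3 no longer applies, and Predator = 7.
Births = -2*Grass + Predator - Prey  [with Grass=4, Predator=7, Prey=4]  = -5
Migration = 2*Prey + 3*Births - 4  [with Prey=4, Births=-5]  = -11
Pop = -2*Predator - 2*Migration  [with Predator=7, Migration=-11]  = 8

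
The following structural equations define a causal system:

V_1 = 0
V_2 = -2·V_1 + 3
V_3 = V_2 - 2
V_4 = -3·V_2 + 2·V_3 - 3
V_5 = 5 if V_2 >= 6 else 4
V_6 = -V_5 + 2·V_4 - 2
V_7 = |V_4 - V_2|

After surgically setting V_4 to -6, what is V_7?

9

The intervention breaks the incoming arrows to V_4: V_4 = -3·V_2 + 2·V_3 - 3 no longer applies, and V_4 = -6.
V_2 = -2·V_1 + 3  [with V_1=0]  = 3
V_7 = |V_4 - V_2|  [with V_4=-6, V_2=3]  = 9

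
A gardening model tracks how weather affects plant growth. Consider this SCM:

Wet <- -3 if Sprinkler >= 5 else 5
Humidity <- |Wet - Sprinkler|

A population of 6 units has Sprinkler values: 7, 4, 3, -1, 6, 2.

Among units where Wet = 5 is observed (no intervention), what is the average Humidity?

3

E[Humidity|Wet=5] averages over only the 4 units with Wet=5 (Sprinkler = 4, 3, -1, 2): Humidity = 1, 2, 6, 3, mean 3.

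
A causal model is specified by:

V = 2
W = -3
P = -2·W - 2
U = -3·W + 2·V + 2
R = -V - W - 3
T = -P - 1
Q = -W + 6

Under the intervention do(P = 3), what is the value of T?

The intervention breaks the incoming arrows to P: P = -2·W - 2 no longer applies, and P = 3.
T = -P - 1  [with P=3]  = -4

-4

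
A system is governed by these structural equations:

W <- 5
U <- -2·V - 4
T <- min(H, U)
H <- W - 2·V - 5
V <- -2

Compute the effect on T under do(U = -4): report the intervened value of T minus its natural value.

Intervening sets U = -4 and removes its equation (U <- -2·V - 4).
H = W - 2·V - 5  [with W=5, V=-2]  = 4
T = min(H, U)  [with H=4, U=-4]  = -4
Without intervention: H = W - 2·V - 5  [with W=5, V=-2]  = 4; U = -2·V - 4  [with V=-2]  = 0; T = min(H, U)  [with H=4, U=0]  = 0.
Change = -4 − 0 = -4.

-4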